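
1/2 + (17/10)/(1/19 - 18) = 691/1705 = 0.41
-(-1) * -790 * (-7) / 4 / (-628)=-2765 / 1256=-2.20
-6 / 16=-3 / 8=-0.38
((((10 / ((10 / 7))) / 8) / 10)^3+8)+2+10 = 10240343 / 512000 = 20.00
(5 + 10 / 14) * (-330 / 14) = -6600 / 49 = -134.69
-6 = -6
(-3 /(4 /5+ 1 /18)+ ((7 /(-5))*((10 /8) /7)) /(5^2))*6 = -81231 /3850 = -21.10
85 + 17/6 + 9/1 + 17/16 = 4699/48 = 97.90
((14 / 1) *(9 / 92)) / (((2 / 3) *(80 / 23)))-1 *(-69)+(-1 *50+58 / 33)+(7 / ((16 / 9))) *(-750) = -30959563 / 10560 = -2931.78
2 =2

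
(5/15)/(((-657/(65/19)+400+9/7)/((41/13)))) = 0.01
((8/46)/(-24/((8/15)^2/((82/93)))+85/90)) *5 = -22320/1885333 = -0.01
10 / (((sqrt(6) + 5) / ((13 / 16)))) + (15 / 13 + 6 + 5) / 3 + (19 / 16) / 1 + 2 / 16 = 6.45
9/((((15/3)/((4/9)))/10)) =8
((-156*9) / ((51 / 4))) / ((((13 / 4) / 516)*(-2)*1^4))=148608 / 17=8741.65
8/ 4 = 2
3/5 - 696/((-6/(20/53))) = 11759/265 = 44.37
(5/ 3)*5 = 25/ 3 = 8.33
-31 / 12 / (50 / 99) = -1023 / 200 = -5.12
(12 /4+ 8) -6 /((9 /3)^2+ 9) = 32 /3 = 10.67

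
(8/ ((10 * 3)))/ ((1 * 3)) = 4/ 45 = 0.09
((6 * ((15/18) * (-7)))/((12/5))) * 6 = -175/2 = -87.50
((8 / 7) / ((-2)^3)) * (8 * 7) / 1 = -8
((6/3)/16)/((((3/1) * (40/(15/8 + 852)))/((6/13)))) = 6831/16640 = 0.41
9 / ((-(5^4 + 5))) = -0.01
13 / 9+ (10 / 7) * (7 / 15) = 19 / 9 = 2.11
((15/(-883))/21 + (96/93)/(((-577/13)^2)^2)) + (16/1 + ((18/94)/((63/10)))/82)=654807279159665238036/40926575292547053277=16.00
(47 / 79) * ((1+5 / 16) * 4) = 987 / 316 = 3.12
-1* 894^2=-799236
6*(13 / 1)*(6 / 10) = 234 / 5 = 46.80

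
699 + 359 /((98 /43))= 83939 /98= 856.52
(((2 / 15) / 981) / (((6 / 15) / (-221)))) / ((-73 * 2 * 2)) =221 / 859356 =0.00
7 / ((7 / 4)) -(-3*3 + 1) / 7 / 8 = 29 / 7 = 4.14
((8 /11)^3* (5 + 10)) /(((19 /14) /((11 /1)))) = 107520 /2299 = 46.77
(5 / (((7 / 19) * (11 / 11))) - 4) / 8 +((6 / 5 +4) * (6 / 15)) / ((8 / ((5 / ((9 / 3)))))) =1369 / 840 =1.63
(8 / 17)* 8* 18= 1152 / 17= 67.76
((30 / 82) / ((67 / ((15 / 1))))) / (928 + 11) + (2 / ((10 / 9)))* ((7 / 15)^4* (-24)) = -16514546563 / 8060728125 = -2.05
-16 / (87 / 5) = -80 / 87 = -0.92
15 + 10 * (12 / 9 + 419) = 4218.33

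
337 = 337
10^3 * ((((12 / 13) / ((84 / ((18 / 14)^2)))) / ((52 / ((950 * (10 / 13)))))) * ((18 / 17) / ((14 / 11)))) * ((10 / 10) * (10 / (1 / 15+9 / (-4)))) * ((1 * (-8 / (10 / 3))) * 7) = 16341.88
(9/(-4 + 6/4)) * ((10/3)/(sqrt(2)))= -6 * sqrt(2)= -8.49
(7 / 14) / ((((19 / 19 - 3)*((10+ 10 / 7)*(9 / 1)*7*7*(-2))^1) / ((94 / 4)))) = 47 / 80640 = 0.00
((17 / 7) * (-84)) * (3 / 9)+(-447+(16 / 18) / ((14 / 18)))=-513.86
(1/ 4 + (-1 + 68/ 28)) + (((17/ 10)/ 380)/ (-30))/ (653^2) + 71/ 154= 8008600632191/ 3743018202000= 2.14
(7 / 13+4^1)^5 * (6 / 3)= 1429848598 / 371293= 3851.00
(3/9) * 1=1/3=0.33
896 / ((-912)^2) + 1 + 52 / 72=5599 / 3249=1.72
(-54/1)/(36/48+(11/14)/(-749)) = -1132488/15707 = -72.10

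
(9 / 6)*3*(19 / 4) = 171 / 8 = 21.38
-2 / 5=-0.40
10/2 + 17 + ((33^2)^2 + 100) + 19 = 1186062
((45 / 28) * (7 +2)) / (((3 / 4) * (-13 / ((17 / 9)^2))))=-1445 / 273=-5.29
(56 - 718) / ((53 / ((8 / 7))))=-5296 / 371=-14.27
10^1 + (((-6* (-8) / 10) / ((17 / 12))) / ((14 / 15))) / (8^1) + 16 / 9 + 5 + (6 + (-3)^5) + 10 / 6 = -233587 / 1071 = -218.10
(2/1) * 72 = 144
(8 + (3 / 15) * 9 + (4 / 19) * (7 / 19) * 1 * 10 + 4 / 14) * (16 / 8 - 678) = -92769508 / 12635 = -7342.26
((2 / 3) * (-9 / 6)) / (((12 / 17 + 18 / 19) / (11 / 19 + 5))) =-901 / 267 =-3.37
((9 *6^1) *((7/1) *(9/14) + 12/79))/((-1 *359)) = -19845/28361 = -0.70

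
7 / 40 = 0.18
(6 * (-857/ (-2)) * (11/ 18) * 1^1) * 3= 9427/ 2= 4713.50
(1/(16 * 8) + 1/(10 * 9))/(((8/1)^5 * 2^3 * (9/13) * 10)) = 1417/135895449600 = 0.00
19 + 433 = 452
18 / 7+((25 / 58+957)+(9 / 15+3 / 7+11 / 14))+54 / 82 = 962.48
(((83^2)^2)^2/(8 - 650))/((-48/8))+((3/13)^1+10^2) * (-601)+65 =584707165199.89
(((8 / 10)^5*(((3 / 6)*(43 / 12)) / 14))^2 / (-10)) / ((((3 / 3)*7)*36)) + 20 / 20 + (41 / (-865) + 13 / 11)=5510202758999611 / 2581594189453125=2.13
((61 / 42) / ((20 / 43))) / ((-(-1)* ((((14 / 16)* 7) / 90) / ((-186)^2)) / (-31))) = -49208825.91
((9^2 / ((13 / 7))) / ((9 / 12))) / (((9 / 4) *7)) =48 / 13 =3.69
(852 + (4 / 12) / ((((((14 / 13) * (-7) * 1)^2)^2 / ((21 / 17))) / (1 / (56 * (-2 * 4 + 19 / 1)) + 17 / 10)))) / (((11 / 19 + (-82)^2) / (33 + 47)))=3722870694362553 / 367293596244344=10.14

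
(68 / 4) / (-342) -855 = -292427 / 342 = -855.05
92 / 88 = 23 / 22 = 1.05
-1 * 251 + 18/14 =-1748/7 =-249.71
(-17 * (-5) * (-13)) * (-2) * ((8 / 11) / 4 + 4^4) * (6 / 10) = 3736668 / 11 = 339697.09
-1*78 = -78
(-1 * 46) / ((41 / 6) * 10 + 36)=-138 / 313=-0.44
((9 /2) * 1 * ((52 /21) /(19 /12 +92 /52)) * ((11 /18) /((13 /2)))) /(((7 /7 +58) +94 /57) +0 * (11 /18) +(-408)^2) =65208 /34749864205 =0.00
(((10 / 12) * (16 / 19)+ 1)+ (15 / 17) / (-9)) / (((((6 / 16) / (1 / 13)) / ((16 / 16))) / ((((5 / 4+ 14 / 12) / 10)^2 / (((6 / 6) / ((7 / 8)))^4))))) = 522983419 / 46437580800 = 0.01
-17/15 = -1.13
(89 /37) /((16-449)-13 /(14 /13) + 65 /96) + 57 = 629757189 /11049421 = 56.99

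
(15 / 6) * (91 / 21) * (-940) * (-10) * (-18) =-1833000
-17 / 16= -1.06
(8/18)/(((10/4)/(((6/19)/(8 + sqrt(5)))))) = 128/16815-16 * sqrt(5)/16815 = 0.01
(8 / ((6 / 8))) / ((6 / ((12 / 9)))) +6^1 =226 / 27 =8.37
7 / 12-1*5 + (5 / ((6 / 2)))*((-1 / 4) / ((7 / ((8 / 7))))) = -879 / 196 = -4.48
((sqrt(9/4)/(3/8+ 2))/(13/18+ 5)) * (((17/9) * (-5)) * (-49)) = 99960/1957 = 51.08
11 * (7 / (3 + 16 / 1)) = 77 / 19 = 4.05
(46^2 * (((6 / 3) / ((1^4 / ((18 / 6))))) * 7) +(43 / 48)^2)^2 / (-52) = -41927860368865969 / 276037632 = -151891827.45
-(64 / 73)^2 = -4096 / 5329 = -0.77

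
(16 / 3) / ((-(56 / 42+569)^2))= -48 / 2927521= -0.00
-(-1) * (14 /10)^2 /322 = 7 /1150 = 0.01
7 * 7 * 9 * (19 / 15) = 2793 / 5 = 558.60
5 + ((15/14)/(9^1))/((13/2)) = 1370/273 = 5.02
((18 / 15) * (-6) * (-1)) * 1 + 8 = 15.20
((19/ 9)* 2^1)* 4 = 152/ 9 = 16.89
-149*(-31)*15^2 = 1039275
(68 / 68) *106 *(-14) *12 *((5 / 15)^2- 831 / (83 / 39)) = 1730925728 / 249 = 6951508.95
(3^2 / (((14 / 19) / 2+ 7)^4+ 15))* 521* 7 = 4277526183 / 386114815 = 11.08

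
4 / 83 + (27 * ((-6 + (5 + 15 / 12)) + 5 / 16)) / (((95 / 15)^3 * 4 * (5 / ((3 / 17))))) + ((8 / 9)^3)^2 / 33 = 3458016554428457 / 54313375127711040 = 0.06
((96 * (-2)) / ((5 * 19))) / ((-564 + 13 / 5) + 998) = -0.00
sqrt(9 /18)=sqrt(2) /2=0.71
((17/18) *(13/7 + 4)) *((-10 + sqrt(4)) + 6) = -697/63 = -11.06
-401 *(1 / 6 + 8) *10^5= -327483333.33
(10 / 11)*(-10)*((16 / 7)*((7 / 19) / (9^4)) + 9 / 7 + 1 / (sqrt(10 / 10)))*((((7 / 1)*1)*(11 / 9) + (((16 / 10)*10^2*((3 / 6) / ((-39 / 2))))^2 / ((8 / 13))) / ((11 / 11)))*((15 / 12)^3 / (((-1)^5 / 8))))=13093046650000 / 1123052931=11658.44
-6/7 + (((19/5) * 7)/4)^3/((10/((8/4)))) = 16228459/280000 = 57.96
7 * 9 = 63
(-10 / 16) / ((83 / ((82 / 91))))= -205 / 30212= -0.01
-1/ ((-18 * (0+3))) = 1/ 54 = 0.02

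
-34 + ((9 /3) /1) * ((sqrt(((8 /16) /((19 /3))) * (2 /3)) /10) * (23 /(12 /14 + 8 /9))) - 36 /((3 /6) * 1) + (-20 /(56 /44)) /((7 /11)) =-6404 /49 + 4347 * sqrt(19) /20900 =-129.79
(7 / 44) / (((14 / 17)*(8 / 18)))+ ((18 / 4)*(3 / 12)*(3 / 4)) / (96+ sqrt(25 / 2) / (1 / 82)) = 5535*sqrt(2) / 2394688+ 5710545 / 13170784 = 0.44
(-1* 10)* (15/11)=-150/11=-13.64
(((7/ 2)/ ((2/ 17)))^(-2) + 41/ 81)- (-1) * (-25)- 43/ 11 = -358358171/ 12617451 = -28.40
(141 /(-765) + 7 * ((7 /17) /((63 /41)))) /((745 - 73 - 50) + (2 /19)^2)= 233567 /85888845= 0.00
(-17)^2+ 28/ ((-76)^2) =289.00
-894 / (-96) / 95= 0.10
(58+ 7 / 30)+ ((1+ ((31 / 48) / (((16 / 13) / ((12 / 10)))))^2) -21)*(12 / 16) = 213962161 / 4915200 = 43.53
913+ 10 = 923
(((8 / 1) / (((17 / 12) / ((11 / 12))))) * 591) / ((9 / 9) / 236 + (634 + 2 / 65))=797802720 / 165343649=4.83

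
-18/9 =-2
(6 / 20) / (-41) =-3 / 410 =-0.01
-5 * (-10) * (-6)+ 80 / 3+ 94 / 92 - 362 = -87535 / 138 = -634.31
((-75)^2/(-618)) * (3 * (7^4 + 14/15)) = -13510875/206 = -65586.77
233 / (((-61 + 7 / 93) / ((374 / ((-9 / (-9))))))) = -4052103 / 2833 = -1430.32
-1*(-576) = 576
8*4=32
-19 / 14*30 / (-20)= 57 / 28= 2.04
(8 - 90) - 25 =-107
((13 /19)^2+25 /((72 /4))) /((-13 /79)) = -953293 /84474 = -11.29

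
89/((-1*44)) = -89/44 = -2.02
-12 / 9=-4 / 3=-1.33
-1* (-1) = 1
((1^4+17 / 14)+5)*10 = 505 / 7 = 72.14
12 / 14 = 6 / 7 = 0.86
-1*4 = -4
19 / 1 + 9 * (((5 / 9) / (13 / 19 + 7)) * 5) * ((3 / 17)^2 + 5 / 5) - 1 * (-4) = 556006 / 21097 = 26.35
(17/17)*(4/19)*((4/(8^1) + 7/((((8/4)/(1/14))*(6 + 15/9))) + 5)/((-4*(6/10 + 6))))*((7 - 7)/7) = 0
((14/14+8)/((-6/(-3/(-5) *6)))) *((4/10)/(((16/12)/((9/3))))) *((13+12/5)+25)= -24543/125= -196.34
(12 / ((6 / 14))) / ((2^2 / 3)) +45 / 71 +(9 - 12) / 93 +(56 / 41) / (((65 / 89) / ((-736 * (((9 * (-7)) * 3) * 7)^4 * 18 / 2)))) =-37952511524538104.42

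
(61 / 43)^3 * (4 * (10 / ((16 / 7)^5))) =19074348335 / 10421141504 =1.83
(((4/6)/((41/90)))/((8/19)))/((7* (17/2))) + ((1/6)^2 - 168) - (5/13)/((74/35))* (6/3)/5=-14192306033/84484764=-167.99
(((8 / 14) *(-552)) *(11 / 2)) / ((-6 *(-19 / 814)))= -1647536 / 133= -12387.49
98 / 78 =49 / 39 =1.26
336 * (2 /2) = 336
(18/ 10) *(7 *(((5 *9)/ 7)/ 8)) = 81/ 8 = 10.12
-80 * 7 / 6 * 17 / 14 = -340 / 3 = -113.33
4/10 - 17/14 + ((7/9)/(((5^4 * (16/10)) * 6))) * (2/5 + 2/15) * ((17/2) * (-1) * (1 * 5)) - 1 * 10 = -3066683/283500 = -10.82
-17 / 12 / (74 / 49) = -833 / 888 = -0.94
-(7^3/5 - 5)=-318/5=-63.60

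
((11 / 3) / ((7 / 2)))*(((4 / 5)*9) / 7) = 264 / 245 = 1.08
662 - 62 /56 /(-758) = 14050319 /21224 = 662.00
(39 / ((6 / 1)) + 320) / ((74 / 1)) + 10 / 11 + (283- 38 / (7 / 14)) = 345659 / 1628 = 212.32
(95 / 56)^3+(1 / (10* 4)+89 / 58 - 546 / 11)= -43.19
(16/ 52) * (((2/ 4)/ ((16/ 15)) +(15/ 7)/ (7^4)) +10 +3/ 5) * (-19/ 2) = -32.36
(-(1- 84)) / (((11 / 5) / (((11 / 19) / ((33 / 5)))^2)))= 10375 / 35739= 0.29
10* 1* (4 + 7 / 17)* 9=6750 / 17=397.06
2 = 2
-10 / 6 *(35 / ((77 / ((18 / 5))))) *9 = -270 / 11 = -24.55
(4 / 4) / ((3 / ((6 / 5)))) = 2 / 5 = 0.40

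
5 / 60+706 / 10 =70.68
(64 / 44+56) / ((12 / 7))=1106 / 33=33.52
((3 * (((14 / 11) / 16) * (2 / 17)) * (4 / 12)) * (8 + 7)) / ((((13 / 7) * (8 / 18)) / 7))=46305 / 38896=1.19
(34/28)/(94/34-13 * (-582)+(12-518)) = 0.00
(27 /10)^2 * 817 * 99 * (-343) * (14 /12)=-47190620169 /200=-235953100.84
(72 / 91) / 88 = 9 / 1001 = 0.01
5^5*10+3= 31253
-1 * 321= -321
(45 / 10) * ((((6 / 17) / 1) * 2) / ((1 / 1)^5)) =54 / 17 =3.18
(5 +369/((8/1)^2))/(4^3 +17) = 689/5184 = 0.13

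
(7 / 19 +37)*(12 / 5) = 1704 / 19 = 89.68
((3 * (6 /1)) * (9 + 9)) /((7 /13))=4212 /7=601.71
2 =2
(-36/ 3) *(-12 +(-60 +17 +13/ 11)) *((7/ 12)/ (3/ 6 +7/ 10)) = 10360/ 33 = 313.94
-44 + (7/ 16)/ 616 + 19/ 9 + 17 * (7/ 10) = -1900051/ 63360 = -29.99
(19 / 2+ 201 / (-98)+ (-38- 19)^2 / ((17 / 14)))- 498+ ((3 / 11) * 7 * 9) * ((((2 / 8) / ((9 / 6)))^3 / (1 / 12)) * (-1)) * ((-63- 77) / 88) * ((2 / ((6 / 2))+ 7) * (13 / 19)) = 16799442675 / 7660268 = 2193.06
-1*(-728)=728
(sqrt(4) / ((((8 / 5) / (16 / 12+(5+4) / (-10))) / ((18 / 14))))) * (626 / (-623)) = -12207 / 17444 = -0.70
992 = 992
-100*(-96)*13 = 124800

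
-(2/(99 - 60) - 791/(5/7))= 215933/195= 1107.35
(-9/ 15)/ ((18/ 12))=-2/ 5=-0.40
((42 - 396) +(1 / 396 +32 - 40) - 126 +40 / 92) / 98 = -4440721 / 892584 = -4.98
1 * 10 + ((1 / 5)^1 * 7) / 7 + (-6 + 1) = 26 / 5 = 5.20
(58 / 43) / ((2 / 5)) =145 / 43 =3.37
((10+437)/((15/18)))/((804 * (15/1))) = 149/3350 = 0.04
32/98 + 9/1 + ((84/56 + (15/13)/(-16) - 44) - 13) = -471335/10192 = -46.25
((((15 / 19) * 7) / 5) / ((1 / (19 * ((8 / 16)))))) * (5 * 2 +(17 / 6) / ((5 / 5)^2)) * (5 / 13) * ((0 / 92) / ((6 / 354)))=0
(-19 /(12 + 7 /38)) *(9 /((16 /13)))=-42237 /3704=-11.40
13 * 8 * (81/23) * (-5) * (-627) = 26409240/23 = 1148227.83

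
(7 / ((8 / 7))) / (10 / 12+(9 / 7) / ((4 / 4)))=1029 / 356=2.89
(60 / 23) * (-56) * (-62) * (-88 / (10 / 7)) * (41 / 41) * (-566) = 7263201792 / 23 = 315791382.26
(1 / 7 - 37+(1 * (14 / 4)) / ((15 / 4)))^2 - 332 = 10567684 / 11025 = 958.52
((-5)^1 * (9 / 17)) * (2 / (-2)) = 2.65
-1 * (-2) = 2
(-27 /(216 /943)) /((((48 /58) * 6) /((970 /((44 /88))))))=-13263295 /288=-46053.11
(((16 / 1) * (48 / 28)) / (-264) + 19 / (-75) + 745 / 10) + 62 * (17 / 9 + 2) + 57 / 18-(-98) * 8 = 19099436 / 17325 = 1102.42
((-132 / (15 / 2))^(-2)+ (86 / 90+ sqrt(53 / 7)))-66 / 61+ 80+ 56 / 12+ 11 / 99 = sqrt(371) / 7+ 599842139 / 7085760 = 87.41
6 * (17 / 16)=51 / 8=6.38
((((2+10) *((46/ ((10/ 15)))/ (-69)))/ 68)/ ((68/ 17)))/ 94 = -3/ 6392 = -0.00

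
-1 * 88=-88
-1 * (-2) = 2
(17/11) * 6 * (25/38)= 1275/209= 6.10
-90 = -90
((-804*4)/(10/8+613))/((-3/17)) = 72896/2457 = 29.67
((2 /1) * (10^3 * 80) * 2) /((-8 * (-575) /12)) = 19200 /23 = 834.78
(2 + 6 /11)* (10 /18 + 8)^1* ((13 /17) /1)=2548 /153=16.65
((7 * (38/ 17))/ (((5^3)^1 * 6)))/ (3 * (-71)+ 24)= -19/ 172125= -0.00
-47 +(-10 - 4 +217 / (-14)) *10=-342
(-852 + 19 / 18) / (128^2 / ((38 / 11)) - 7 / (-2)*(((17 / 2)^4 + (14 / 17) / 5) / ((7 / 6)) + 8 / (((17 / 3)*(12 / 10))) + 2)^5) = -101593058913291366400000 / 752116218153204999517825521324305764197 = -0.00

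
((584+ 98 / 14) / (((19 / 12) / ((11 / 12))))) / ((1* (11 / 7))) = 217.74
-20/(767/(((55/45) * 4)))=-880/6903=-0.13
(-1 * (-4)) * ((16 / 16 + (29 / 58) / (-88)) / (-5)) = -35 / 44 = -0.80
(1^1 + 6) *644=4508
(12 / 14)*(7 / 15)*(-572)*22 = -25168 / 5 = -5033.60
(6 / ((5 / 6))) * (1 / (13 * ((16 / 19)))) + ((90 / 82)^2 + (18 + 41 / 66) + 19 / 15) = 313702861 / 14422980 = 21.75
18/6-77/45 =58/45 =1.29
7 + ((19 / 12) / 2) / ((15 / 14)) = 1393 / 180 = 7.74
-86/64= -43/32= -1.34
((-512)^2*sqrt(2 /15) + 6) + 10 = 16 + 262144*sqrt(30) /15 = 95737.45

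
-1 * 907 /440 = -907 /440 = -2.06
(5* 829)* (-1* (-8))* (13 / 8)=53885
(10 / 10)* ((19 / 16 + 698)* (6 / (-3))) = -11187 / 8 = -1398.38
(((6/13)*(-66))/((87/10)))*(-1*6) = 7920/377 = 21.01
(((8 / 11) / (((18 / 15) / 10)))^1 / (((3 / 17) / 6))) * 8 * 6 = 108800 / 11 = 9890.91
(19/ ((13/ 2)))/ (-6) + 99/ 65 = 202/ 195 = 1.04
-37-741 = -778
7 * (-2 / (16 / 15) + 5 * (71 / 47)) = 14945 / 376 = 39.75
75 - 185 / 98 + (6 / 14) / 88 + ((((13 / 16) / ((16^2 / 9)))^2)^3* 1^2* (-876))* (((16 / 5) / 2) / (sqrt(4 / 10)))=315281 / 4312 - 561770960187411* sqrt(10) / 1475739525896764129280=73.12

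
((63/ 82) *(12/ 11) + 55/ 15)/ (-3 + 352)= 0.01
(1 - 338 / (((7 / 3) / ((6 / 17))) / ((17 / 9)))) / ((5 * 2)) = -669 / 70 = -9.56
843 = 843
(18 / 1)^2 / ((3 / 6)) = 648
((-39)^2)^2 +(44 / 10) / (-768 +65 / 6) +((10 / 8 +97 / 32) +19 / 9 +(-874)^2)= 1830145764449 / 594720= 3077323.39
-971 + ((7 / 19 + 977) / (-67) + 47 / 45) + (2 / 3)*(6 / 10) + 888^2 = 9023073280 / 11457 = 787559.86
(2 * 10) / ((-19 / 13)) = -260 / 19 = -13.68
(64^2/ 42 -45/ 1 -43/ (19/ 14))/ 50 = 1663/ 3990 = 0.42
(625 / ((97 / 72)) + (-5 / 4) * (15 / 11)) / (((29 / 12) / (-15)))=-3061125 / 1067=-2868.91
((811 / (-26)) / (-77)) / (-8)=-811 / 16016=-0.05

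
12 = 12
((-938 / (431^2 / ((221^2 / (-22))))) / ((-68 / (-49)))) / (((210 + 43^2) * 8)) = 66024413 / 134633628448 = 0.00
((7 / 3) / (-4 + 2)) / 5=-7 / 30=-0.23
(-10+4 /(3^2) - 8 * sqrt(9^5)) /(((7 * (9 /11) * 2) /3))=-96701 /189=-511.65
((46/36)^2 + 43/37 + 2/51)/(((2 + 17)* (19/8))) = 1155154/18392589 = 0.06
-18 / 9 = -2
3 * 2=6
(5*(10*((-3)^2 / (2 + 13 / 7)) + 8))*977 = 459190 / 3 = 153063.33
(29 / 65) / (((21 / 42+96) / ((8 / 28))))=116 / 87815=0.00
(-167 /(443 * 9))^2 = 0.00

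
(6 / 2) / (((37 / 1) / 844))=2532 / 37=68.43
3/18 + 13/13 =7/6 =1.17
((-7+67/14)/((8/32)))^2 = 3844/49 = 78.45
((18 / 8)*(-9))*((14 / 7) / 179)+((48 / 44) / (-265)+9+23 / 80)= 75613963 / 8348560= 9.06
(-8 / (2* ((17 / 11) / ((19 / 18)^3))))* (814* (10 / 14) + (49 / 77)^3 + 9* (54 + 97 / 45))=-57892148021 / 17494785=-3309.11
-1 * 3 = -3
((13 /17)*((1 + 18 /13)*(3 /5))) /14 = 93 /1190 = 0.08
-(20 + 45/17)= -385/17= -22.65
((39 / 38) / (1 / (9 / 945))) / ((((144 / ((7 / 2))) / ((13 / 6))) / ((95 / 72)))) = 169 / 248832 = 0.00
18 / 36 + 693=1387 / 2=693.50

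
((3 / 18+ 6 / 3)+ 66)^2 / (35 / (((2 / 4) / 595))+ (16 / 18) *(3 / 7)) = 1170967 / 10495896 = 0.11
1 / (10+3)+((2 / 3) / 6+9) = 1075 / 117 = 9.19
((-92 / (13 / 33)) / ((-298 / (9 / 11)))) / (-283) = -1242 / 548171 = -0.00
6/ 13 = 0.46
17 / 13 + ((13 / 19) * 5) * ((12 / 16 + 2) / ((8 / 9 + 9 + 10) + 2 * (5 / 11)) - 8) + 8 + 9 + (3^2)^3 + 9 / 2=1474641219 / 2034292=724.89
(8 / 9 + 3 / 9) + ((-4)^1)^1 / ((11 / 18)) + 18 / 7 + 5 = 1558 / 693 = 2.25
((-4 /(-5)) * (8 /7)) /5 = 32 /175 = 0.18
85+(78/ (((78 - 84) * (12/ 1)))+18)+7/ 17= 20875/ 204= 102.33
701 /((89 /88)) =61688 /89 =693.12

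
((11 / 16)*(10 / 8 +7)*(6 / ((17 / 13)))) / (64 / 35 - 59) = -165165 / 362848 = -0.46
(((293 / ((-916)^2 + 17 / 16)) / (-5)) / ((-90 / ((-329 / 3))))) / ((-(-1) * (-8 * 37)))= 96397 / 335287202175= 0.00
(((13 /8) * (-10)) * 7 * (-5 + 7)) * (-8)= 1820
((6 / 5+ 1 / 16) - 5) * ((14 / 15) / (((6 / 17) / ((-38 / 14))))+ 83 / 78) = 164519 / 7200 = 22.85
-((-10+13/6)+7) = 5/6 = 0.83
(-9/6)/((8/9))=-27/16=-1.69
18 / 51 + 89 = 89.35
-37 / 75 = -0.49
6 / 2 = 3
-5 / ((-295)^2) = -1 / 17405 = -0.00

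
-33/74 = -0.45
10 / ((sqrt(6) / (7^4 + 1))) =12010* sqrt(6) / 3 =9806.12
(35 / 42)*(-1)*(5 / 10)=-0.42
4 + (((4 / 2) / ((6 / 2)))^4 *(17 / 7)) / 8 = 4.06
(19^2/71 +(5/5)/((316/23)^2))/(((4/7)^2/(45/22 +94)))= 3736192178775/2495601152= 1497.11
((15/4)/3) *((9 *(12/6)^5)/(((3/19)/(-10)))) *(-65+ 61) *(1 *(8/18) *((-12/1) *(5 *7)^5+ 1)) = -76639919878400/3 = -25546639959466.67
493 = 493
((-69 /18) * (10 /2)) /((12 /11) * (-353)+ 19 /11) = 1265 /25302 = 0.05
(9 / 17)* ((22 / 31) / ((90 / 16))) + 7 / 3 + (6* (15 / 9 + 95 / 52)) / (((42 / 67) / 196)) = 224588608 / 34255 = 6556.37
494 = 494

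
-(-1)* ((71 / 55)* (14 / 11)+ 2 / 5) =1236 / 605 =2.04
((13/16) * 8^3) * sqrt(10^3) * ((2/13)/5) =128 * sqrt(10) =404.77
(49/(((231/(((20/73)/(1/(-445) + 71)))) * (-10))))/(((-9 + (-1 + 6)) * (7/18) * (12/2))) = 445/50739964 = 0.00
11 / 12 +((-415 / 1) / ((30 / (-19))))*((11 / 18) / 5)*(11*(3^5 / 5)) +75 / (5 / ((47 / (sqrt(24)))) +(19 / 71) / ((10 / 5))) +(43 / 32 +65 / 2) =710781000*sqrt(6) / 11300951 +465655333542047 / 27122282400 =17322.80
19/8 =2.38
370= 370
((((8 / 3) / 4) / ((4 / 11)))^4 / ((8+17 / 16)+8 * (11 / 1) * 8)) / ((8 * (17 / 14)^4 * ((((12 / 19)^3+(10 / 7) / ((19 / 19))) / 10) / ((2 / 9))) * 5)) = 6751211830132 / 28024571713371183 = 0.00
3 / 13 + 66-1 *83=-218 / 13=-16.77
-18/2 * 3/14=-27/14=-1.93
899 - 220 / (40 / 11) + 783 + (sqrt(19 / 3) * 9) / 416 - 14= 3 * sqrt(57) / 416 + 3215 / 2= 1607.55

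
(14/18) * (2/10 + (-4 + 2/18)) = -2.87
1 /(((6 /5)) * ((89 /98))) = 245 /267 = 0.92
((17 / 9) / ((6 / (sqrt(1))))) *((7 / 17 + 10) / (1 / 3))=9.83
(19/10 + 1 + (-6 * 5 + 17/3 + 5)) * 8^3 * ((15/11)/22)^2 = -473280/14641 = -32.33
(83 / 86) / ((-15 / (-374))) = 15521 / 645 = 24.06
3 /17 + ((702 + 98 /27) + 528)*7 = 3963733 /459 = 8635.58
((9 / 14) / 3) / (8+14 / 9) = 27 / 1204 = 0.02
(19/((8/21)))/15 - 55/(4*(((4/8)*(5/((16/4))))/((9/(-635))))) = 3.64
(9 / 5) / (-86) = -9 / 430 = -0.02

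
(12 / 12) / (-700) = -1 / 700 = -0.00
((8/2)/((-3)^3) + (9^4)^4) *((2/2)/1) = 50031545098999703/27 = 1853020188851840.85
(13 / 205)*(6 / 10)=39 / 1025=0.04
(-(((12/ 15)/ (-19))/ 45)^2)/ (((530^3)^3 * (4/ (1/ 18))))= -1/ 271373588965929856086562500000000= -0.00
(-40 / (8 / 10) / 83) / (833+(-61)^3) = 25 / 9385142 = 0.00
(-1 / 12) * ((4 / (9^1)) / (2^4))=-1 / 432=-0.00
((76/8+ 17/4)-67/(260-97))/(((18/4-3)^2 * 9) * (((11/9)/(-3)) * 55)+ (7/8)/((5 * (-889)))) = -11045190/375723313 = -0.03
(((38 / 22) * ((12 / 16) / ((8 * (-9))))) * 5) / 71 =-0.00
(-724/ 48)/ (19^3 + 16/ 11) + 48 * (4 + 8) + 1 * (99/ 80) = 2090930977/ 3622320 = 577.24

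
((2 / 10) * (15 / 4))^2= 9 / 16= 0.56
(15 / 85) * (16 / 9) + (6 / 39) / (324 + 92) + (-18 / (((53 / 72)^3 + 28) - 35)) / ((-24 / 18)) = -1.73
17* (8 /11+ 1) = 323 /11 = 29.36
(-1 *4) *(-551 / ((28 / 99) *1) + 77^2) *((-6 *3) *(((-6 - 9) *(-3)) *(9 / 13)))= 812565270 / 91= 8929288.68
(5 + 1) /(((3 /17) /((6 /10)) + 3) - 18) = -0.41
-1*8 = -8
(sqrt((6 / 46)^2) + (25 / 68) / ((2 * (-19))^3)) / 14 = 11193313 / 1201477312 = 0.01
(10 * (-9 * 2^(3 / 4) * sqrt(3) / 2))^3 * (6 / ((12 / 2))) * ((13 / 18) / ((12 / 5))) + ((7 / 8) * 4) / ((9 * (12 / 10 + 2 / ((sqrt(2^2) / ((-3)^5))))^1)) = -658125 * 2^(1 / 4) * sqrt(3) / 2- 35 / 21762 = -677792.13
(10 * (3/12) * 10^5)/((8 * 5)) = 6250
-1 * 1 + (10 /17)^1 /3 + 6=265 /51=5.20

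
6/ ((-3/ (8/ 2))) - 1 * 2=-10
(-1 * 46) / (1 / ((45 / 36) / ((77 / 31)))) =-3565 / 154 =-23.15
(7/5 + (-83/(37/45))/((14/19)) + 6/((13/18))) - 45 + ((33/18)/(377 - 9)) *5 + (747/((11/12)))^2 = 663904.56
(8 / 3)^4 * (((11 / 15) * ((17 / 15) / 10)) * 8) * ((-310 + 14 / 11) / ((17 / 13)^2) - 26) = -10757373952 / 1549125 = -6944.16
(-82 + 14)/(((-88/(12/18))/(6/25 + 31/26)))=15827/21450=0.74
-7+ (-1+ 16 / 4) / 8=-53 / 8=-6.62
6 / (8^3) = 3 / 256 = 0.01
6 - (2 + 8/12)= 10/3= 3.33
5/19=0.26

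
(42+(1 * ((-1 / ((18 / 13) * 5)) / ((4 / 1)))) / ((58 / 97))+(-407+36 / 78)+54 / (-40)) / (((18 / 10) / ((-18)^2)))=-99333157 / 1508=-65870.79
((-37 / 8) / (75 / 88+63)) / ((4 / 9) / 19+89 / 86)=-0.07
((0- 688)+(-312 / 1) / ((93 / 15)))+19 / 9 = -205403 / 279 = -736.21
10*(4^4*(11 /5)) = 5632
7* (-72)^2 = 36288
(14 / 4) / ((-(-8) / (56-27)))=203 / 16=12.69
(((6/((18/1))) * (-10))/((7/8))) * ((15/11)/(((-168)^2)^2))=-25/3833609472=-0.00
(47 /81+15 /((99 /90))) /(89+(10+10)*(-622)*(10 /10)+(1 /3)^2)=-12667 /11004642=-0.00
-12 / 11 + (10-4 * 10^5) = -4399902 / 11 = -399991.09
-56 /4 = -14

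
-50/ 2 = -25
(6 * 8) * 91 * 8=34944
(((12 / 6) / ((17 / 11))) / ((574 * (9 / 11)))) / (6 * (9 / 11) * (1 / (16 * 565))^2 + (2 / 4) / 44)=0.24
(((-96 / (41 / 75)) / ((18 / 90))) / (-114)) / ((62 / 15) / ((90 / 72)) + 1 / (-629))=283050000 / 121459343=2.33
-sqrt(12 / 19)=-2 * sqrt(57) / 19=-0.79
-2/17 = -0.12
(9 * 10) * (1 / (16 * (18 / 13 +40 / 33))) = 19305 / 8912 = 2.17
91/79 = 1.15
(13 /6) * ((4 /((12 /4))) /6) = 13 /27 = 0.48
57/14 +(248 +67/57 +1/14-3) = 99877/399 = 250.32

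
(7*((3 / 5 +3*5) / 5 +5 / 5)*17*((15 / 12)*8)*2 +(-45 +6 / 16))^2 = 152442612721 / 1600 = 95276632.95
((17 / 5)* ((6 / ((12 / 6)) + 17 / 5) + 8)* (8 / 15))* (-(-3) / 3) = 3264 / 125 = 26.11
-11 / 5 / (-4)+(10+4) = 291 / 20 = 14.55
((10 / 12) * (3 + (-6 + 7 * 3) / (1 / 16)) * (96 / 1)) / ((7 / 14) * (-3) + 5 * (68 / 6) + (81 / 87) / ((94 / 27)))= 7949016 / 22667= 350.69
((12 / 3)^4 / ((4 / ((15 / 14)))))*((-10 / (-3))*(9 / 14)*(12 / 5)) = 17280 / 49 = 352.65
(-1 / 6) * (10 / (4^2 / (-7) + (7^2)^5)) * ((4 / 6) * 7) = -490 / 17795940543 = -0.00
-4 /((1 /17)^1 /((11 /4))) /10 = -187 /10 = -18.70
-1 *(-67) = 67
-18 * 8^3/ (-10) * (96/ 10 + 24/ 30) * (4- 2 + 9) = 2635776/ 25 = 105431.04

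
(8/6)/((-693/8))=-32/2079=-0.02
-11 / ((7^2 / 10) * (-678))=55 / 16611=0.00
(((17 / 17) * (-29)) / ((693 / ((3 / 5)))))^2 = 0.00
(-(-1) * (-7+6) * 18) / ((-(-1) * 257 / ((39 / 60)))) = -117 / 2570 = -0.05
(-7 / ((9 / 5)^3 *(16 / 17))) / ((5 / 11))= -32725 / 11664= -2.81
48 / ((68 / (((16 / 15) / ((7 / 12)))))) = 768 / 595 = 1.29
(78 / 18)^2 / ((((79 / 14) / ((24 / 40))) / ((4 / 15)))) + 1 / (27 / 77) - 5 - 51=-2805733 / 53325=-52.62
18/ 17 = 1.06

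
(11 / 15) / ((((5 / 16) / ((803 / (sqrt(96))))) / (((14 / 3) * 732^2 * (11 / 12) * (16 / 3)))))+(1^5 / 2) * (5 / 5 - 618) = -617 / 2+647885993216 * sqrt(6) / 675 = 2351096128.35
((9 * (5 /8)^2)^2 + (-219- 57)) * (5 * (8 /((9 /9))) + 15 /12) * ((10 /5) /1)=-178178715 /8192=-21750.33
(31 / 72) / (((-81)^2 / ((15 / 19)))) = 155 / 2991816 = 0.00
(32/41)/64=1/82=0.01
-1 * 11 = -11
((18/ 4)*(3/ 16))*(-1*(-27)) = 729/ 32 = 22.78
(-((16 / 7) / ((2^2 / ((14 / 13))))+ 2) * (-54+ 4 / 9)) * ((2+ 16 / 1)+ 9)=49164 / 13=3781.85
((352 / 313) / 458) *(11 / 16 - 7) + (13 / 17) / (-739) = -14889294 / 900478151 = -0.02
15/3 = 5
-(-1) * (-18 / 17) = -18 / 17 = -1.06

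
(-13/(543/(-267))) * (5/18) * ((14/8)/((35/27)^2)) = 93717/50680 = 1.85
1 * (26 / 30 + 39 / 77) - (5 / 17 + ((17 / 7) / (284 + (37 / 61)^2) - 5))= 14013715029 / 2308493495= 6.07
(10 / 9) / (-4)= -5 / 18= -0.28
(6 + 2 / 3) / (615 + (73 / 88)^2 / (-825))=42592000 / 3929106671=0.01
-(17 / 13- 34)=425 / 13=32.69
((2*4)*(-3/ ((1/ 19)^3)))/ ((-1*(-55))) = -2993.02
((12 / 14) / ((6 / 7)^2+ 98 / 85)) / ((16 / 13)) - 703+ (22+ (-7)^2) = -631.63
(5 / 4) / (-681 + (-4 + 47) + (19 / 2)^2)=-5 / 2191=-0.00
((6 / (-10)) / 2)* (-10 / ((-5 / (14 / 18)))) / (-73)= 7 / 1095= 0.01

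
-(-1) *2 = 2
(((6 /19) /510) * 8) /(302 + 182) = 0.00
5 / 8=0.62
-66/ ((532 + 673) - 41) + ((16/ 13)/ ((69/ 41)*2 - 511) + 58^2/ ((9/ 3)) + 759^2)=90892710519733/ 157471158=577202.27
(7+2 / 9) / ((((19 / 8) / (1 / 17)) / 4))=0.72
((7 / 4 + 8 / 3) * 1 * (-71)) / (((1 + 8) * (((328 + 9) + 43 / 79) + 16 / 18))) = -297277 / 2887512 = -0.10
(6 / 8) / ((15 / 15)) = 3 / 4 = 0.75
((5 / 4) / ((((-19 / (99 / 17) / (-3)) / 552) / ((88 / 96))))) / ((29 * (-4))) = -375705 / 74936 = -5.01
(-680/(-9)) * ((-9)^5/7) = -4461480/7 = -637354.29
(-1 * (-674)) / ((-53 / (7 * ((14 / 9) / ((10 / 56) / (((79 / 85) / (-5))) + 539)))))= -146107024 / 567698211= -0.26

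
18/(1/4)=72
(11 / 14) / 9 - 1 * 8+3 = -619 / 126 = -4.91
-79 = -79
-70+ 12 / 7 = -478 / 7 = -68.29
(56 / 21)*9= 24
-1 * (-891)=891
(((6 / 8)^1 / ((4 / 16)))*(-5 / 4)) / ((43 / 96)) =-360 / 43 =-8.37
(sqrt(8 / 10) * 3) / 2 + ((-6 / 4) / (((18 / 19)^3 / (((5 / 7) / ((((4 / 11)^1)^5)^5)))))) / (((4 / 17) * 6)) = -63167960855845718206217663786765 / 735419804751092514816 + 3 * sqrt(5) / 5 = -85893744561.64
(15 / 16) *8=15 / 2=7.50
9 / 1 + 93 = 102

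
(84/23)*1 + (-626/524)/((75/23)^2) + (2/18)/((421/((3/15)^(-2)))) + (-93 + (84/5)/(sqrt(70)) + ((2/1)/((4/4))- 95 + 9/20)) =-577166564173/3171182500 + 6*sqrt(70)/25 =-180.00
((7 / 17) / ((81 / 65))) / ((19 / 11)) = 5005 / 26163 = 0.19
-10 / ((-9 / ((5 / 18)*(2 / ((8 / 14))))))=175 / 162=1.08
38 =38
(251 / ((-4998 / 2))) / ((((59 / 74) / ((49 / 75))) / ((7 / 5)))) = -130018 / 1128375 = -0.12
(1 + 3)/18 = 2/9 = 0.22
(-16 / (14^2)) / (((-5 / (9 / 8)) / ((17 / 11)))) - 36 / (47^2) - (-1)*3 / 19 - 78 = -17606993487 / 226223690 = -77.83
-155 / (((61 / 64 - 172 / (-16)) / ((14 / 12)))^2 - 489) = 31744 / 79539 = 0.40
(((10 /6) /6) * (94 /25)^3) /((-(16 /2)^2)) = -103823 /450000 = -0.23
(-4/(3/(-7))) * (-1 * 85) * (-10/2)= 11900/3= 3966.67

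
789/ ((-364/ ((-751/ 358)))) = 4.55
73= 73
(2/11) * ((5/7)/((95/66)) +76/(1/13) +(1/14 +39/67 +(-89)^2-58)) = 157763013/98021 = 1609.48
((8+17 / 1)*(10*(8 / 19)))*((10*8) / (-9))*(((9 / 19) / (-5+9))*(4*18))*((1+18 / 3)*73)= -1471680000 / 361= -4076675.90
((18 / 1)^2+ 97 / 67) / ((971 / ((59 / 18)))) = 1286495 / 1171026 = 1.10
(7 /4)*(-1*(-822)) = 2877 /2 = 1438.50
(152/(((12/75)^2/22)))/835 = 26125/167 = 156.44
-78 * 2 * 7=-1092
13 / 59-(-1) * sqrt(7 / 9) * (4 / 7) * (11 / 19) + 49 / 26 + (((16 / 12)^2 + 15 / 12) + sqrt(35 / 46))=44 * sqrt(7) / 399 + sqrt(1610) / 46 + 141725 / 27612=6.30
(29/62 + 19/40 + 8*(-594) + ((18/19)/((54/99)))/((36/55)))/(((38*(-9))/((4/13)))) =335617177/78560820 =4.27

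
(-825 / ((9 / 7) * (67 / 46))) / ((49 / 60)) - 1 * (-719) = 84211 / 469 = 179.55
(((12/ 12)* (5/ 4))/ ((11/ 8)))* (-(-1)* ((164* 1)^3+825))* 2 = 88235380/ 11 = 8021398.18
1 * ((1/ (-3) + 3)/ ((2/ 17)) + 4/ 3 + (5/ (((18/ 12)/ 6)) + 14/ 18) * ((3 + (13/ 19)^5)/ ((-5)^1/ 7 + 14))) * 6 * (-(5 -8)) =119899080044/ 230277207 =520.67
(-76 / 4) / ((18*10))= -19 / 180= -0.11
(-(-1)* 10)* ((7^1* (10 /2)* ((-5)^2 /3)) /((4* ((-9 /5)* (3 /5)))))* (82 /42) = -640625 /486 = -1318.16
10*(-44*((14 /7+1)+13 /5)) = -2464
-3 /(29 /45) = -135 /29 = -4.66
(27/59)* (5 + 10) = 405/59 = 6.86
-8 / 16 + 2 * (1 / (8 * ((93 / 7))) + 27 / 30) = 2453 / 1860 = 1.32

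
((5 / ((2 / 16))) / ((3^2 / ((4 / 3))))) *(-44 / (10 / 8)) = -5632 / 27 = -208.59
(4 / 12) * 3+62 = 63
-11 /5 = -2.20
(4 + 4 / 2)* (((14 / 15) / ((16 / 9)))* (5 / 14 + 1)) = 171 / 40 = 4.28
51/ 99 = 17/ 33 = 0.52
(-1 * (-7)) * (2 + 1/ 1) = 21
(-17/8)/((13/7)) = -119/104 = -1.14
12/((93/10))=40/31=1.29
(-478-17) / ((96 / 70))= -5775 / 16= -360.94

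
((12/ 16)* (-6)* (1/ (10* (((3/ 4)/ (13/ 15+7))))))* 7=-826/ 25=-33.04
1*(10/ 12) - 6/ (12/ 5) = -5/ 3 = -1.67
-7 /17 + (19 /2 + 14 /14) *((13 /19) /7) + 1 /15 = 6601 /9690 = 0.68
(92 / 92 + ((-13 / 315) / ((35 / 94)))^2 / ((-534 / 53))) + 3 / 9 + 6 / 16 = 443221654417 / 259632135000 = 1.71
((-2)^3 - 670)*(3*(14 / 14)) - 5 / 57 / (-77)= -8927221 / 4389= -2034.00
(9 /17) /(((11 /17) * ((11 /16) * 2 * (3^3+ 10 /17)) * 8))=153 /56749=0.00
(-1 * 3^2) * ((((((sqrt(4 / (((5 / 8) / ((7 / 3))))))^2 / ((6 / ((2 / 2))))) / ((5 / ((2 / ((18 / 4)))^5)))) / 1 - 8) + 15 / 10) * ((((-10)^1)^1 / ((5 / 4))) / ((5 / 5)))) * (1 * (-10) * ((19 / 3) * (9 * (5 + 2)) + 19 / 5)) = 2779141946288 / 1476225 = 1882600.52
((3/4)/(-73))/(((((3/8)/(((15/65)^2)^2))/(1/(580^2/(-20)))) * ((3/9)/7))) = 0.00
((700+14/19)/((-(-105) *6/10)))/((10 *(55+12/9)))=0.02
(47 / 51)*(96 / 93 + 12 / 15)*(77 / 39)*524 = 538565104 / 308295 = 1746.91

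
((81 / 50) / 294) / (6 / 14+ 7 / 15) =81 / 13160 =0.01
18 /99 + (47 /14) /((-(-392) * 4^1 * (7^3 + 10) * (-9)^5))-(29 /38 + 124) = -11914083226644223 /95632967618496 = -124.58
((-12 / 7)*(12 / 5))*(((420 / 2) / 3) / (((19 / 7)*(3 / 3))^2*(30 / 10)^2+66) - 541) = 168185904 / 75635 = 2223.65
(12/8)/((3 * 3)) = 1/6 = 0.17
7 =7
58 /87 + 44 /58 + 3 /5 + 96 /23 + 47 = 532258 /10005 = 53.20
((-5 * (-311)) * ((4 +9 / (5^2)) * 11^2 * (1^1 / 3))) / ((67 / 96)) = 131256928 / 335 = 391811.73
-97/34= -2.85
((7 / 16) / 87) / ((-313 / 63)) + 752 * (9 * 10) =9829301613 / 145232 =67680.00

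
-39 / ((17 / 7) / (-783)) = 213759 / 17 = 12574.06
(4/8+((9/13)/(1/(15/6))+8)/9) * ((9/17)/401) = 185/88621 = 0.00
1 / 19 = 0.05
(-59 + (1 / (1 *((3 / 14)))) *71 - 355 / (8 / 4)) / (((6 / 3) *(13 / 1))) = 569 / 156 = 3.65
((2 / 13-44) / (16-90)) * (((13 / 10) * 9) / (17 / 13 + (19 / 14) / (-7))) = 108927 / 17501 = 6.22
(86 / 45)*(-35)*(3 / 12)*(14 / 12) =-2107 / 108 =-19.51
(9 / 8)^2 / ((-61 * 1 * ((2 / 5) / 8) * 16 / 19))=-7695 / 15616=-0.49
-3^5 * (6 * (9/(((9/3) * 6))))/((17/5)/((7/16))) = -25515/272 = -93.81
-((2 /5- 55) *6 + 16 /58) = 47462 /145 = 327.32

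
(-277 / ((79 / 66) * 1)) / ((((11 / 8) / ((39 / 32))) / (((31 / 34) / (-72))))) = 111631 / 42976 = 2.60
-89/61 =-1.46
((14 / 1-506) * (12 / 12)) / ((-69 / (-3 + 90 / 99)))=-164 / 11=-14.91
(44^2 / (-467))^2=3748096 / 218089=17.19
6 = 6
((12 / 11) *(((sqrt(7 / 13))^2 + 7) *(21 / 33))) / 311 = 8232 / 489203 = 0.02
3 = 3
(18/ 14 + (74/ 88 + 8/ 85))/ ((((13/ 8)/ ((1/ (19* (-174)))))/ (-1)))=58139/ 140645505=0.00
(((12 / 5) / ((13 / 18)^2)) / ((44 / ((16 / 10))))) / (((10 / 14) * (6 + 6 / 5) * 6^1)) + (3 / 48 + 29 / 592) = 0.12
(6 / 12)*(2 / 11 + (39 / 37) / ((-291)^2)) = 2088941 / 22976778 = 0.09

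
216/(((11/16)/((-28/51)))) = -32256/187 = -172.49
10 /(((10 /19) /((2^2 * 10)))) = 760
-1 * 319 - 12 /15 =-1599 /5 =-319.80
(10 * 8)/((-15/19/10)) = -3040/3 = -1013.33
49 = 49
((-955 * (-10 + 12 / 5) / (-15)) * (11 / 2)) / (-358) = 39919 / 5370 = 7.43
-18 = -18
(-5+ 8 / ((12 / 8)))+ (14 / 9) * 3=5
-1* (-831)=831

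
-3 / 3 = -1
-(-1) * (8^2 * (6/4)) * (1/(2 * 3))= 16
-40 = -40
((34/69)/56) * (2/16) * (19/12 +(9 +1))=2363/185472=0.01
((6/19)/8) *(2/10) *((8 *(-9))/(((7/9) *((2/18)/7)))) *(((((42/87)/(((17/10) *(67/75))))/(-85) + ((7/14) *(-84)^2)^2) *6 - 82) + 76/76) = -183424504345725654/53345065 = -3438453104.25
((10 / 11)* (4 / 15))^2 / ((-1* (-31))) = 64 / 33759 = 0.00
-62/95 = -0.65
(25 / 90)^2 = 25 / 324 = 0.08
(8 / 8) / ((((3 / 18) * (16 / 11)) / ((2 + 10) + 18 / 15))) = 1089 / 20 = 54.45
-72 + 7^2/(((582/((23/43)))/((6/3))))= -899809/12513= -71.91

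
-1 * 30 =-30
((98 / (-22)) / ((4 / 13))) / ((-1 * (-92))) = -637 / 4048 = -0.16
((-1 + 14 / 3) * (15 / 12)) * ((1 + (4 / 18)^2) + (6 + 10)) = 75955 / 972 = 78.14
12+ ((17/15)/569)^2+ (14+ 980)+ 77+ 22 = 80495078914/72846225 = 1105.00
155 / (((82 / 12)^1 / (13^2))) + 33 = 158523 / 41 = 3866.41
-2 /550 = -1 /275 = -0.00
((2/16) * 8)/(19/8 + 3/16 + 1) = 16/57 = 0.28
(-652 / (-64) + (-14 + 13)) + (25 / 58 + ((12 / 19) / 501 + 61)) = 103971547 / 1472272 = 70.62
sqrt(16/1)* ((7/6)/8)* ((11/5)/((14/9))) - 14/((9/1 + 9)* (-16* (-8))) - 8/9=-403/5760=-0.07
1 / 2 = 0.50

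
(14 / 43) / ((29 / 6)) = 84 / 1247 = 0.07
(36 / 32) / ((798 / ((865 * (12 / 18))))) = 865 / 1064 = 0.81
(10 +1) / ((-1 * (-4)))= 11 / 4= 2.75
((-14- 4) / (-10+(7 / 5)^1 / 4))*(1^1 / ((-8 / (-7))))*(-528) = -166320 / 193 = -861.76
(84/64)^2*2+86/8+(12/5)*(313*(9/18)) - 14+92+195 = 424189/640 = 662.80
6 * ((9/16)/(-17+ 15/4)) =-27/106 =-0.25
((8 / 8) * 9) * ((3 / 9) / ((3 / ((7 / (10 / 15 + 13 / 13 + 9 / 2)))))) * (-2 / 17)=-84 / 629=-0.13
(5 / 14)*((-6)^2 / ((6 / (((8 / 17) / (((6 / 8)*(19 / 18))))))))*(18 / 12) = 4320 / 2261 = 1.91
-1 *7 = -7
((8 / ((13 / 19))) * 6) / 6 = 152 / 13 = 11.69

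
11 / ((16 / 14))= 77 / 8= 9.62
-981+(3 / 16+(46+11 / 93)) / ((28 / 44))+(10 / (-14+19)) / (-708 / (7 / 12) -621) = -40499006411 / 44590896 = -908.23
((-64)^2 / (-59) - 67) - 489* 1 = -36900 / 59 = -625.42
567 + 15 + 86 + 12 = 680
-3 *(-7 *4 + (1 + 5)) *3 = 198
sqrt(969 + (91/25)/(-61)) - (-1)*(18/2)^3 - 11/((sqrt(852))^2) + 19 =sqrt(90135674)/305 + 637285/852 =779.11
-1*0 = 0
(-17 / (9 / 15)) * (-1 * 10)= 850 / 3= 283.33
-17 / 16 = -1.06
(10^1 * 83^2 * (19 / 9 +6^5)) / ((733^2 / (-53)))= -255592853510 / 4835601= -52856.48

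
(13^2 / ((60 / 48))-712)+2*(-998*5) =-52784 / 5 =-10556.80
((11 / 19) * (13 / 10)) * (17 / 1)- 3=1861 / 190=9.79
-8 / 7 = -1.14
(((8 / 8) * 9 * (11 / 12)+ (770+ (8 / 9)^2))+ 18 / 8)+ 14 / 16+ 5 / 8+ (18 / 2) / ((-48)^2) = 16232017 / 20736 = 782.79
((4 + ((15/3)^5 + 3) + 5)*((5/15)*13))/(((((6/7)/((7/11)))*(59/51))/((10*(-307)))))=-52144829555/1947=-26782141.53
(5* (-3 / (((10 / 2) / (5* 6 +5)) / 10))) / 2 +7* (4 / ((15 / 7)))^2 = -112637 / 225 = -500.61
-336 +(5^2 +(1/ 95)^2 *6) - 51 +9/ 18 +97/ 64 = -359.98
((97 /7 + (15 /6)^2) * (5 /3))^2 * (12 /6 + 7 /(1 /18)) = 63393800 /441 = 143750.11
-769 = -769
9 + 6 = 15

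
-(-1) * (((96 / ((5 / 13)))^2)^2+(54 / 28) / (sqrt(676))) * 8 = 1765996020925398 / 56875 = 31050479488.80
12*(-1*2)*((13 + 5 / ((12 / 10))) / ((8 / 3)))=-154.50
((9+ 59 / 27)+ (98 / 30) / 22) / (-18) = -33661 / 53460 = -0.63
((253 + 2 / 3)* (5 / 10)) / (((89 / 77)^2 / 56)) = 126335132 / 23763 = 5316.46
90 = 90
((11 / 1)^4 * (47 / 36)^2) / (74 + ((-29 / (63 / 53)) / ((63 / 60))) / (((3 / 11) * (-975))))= 309027513795 / 917444768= 336.84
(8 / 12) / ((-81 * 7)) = -0.00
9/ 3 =3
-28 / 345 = -0.08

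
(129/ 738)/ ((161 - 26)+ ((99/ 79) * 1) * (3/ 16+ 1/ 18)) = 27176/ 21036075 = 0.00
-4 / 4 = -1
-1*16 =-16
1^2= 1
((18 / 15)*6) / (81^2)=4 / 3645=0.00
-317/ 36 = -8.81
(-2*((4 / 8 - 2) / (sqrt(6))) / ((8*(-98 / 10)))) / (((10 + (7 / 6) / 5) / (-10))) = 375*sqrt(6) / 60172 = 0.02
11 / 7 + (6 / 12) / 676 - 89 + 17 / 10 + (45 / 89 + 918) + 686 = 6396302271 / 4211480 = 1518.78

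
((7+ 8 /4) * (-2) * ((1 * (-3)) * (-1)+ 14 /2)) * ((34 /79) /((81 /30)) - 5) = 206500 /237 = 871.31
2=2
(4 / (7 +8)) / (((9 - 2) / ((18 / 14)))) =12 / 245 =0.05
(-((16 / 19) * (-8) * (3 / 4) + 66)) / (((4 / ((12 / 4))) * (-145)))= 1737 / 5510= 0.32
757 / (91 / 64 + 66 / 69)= 1114304 / 3501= 318.28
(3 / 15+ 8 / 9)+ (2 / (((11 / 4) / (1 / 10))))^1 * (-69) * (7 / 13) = -10381 / 6435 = -1.61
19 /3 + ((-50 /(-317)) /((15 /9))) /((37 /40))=226451 /35187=6.44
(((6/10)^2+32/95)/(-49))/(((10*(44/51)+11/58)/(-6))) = 5874588/607035275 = 0.01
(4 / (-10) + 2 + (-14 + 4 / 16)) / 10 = -243 / 200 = -1.22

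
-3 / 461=-0.01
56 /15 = 3.73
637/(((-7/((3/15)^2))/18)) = -1638/25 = -65.52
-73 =-73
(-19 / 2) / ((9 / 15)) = -95 / 6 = -15.83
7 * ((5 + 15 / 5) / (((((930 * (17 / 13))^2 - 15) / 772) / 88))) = 642946304 / 249953565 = 2.57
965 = 965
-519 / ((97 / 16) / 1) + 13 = -7043 / 97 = -72.61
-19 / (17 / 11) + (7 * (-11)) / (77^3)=-12.29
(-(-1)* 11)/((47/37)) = 407/47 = 8.66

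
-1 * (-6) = 6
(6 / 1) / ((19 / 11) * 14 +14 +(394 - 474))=-33 / 230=-0.14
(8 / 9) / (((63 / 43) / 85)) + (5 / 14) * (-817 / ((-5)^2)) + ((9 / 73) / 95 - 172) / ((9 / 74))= -1374.31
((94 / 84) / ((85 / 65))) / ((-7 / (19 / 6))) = -0.39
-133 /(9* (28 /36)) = -19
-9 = -9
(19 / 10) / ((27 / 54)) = 19 / 5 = 3.80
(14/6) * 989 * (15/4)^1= 34615/4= 8653.75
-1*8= -8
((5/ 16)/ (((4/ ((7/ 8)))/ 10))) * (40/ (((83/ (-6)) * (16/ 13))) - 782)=-11392675/ 21248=-536.18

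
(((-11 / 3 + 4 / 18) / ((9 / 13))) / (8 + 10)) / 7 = -403 / 10206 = -0.04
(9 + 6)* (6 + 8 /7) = 750 /7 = 107.14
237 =237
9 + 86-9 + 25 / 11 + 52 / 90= 43981 / 495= 88.85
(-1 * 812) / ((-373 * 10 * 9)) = 406 / 16785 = 0.02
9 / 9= 1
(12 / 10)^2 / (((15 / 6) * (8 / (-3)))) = -27 / 125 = -0.22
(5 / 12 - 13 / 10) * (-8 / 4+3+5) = -53 / 10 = -5.30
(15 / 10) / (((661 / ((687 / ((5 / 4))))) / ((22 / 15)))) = 30228 / 16525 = 1.83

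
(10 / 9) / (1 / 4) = 40 / 9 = 4.44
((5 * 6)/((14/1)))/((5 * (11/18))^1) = 54/77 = 0.70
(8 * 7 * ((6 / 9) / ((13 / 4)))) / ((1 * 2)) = 5.74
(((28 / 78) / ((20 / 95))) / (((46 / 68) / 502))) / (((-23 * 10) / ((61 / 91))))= -4945453 / 1341015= -3.69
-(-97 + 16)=81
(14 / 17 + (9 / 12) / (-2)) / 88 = 61 / 11968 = 0.01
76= 76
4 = 4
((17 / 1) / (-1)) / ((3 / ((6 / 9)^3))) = -136 / 81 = -1.68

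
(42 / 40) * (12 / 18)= 7 / 10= 0.70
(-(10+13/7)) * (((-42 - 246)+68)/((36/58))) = 264770/63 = 4202.70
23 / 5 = 4.60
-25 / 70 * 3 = -15 / 14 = -1.07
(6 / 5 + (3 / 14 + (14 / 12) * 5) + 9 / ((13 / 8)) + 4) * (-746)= -17093098 / 1365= -12522.42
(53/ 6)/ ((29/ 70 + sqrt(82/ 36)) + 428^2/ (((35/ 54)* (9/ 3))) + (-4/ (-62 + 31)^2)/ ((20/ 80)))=33892516477609545/ 361470640284311490671-59959600925* sqrt(82)/ 361470640284311490671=0.00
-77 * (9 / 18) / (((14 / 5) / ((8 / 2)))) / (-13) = 55 / 13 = 4.23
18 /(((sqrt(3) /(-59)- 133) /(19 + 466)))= -20833785 /317399 + 2655 * sqrt(3) /317399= -65.62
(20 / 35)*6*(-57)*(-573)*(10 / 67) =16713.52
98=98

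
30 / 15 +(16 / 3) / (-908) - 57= -37459 / 681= -55.01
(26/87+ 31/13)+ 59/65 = 20308/5655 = 3.59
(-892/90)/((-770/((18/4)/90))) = 223/346500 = 0.00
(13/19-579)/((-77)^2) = -10988/112651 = -0.10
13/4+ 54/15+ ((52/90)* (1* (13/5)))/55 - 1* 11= -204073/49500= -4.12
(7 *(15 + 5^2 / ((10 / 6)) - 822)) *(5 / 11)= -2520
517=517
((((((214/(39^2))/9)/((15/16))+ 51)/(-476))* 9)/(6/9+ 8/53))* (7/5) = -555201977/336141000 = -1.65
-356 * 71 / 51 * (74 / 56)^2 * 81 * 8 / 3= -155712798 / 833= -186930.13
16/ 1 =16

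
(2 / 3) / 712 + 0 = 1 / 1068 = 0.00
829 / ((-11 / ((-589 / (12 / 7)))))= 3417967 / 132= 25893.69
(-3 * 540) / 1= -1620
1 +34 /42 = 38 /21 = 1.81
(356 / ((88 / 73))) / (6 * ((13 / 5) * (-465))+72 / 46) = -149431 / 3669732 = -0.04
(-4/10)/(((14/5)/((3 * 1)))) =-3/7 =-0.43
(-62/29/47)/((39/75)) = -1550/17719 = -0.09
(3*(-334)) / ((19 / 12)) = -12024 / 19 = -632.84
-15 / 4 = -3.75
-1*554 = -554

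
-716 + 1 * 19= -697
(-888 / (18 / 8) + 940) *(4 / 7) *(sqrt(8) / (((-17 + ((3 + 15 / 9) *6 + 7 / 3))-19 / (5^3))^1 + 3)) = 409000 *sqrt(2) / 10619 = 54.47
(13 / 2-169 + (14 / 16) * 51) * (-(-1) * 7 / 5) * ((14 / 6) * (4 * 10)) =-46207 / 3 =-15402.33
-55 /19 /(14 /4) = -110 /133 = -0.83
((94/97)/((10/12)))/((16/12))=423/485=0.87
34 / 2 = 17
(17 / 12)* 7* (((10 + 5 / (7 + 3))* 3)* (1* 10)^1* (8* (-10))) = -249900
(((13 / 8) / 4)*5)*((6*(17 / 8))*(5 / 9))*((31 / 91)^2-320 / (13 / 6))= -519383575 / 244608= -2123.33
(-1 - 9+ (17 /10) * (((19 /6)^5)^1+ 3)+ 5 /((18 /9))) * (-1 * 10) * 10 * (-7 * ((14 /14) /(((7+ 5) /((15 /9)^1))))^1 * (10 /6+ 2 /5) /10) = 9093831803 /839808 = 10828.47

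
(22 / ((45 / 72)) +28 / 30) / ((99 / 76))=27.74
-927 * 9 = -8343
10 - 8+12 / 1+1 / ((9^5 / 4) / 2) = 826694 / 59049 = 14.00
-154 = -154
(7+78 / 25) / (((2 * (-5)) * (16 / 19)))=-4807 / 4000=-1.20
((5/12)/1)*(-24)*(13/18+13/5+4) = -659/9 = -73.22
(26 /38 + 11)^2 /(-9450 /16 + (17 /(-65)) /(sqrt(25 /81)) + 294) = -1154400 /2512199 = -0.46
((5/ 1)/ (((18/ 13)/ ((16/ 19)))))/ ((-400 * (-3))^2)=0.00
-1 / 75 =-0.01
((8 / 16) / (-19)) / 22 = -1 / 836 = -0.00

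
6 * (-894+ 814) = -480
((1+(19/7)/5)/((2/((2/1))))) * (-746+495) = -13554/35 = -387.26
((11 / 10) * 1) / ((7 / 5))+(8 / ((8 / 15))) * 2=431 / 14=30.79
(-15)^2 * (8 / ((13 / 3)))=5400 / 13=415.38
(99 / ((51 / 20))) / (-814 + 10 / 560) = -36960 / 774911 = -0.05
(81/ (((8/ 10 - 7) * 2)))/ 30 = -27/ 124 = -0.22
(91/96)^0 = 1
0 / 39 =0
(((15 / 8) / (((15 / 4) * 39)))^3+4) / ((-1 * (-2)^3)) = 1898209 / 3796416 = 0.50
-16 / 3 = -5.33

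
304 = 304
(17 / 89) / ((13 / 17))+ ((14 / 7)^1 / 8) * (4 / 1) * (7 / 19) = 13590 / 21983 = 0.62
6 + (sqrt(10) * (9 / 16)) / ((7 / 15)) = 135 * sqrt(10) / 112 + 6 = 9.81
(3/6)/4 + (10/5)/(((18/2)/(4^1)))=73/72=1.01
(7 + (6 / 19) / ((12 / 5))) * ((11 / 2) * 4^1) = 2981 / 19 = 156.89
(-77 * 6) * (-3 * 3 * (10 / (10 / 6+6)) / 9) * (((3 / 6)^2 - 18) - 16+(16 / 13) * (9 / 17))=-101382435 / 5083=-19945.39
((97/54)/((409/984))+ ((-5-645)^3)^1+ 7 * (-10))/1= -1010894866762/3681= -274625065.68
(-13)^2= 169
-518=-518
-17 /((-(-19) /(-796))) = 13532 /19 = 712.21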